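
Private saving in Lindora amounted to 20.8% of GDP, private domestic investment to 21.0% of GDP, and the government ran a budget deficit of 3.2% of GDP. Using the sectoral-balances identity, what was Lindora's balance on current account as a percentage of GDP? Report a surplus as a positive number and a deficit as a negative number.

-3.4

By the sectoral-balances identity, CA = (S_private - I) + (T - G).
Private balance = 20.8 - 21.0 = -0.2
Government balance (T - G) = -3.2
CA = -0.2 + (-3.2) = -3.4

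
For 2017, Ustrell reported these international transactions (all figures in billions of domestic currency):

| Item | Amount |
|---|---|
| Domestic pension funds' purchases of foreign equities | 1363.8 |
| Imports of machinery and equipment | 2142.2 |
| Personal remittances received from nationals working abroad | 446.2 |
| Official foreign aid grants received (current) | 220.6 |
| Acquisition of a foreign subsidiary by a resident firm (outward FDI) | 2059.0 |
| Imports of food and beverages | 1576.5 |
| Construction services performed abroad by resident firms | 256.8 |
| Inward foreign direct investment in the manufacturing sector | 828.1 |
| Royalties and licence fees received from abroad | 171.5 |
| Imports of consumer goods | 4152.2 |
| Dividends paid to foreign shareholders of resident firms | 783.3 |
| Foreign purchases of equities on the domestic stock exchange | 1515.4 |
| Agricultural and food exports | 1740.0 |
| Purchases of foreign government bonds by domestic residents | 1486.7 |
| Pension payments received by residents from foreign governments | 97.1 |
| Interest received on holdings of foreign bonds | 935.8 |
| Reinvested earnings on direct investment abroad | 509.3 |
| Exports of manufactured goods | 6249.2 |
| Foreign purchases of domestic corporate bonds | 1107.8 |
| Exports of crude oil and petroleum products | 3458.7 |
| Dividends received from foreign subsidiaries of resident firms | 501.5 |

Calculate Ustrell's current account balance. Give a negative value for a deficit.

5932.5

Goods: -4152.2 + 3458.7 - 2142.2 - 1576.5 + 6249.2 + 1740.0 = 3577.0
Services: 171.5 + 256.8 = 428.3
Primary income: 509.3 - 783.3 + 501.5 + 935.8 = 1163.3
Secondary income: 446.2 + 220.6 + 97.1 = 763.9
Current account = 3577.0 + 428.3 + 1163.3 + 763.9 = 5932.5
(Excluded from the current account — financial account: domestic pension funds' purchases of foreign equities 1363.8, acquisition of a foreign subsidiary by a resident firm (outward FDI) 2059.0, inward foreign direct investment in the manufacturing sector 828.1, foreign purchases of equities on the domestic stock exchange 1515.4, purchases of foreign government bonds by domestic residents 1486.7, foreign purchases of domestic corporate bonds 1107.8.)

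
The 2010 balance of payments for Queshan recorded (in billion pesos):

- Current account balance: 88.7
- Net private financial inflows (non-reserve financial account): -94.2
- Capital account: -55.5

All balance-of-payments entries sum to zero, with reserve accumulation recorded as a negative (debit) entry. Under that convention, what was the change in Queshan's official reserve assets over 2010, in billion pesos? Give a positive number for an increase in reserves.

-61.0

Official reserve transactions balance = -(88.7 + (-55.5) + (-94.2)) = 61.0
An accumulation of reserves is recorded as a debit (negative entry), so the change in the stock of reserves is the negative of that balance.
Change in official reserves = -(61.0) = -61.0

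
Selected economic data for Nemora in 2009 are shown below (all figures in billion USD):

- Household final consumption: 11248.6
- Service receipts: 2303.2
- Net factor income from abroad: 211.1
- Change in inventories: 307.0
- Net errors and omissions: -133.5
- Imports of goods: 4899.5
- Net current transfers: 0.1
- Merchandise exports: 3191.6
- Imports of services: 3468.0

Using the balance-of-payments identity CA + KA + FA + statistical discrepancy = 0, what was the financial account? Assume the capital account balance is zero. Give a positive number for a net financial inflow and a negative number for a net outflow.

Goods balance = 3191.6 - 4899.5 = -1707.9
Services balance = 2303.2 - 3468.0 = -1164.8
Trade balance (goods + services) = -1707.9 + (-1164.8) = -2872.7
Net primary income = 211.1
Net secondary income = 0.1
Current account = -2872.7 + 211.1 + 0.1 = -2661.5
Financial account = -(-2661.5 + (-133.5)) = 2795.0

2795.0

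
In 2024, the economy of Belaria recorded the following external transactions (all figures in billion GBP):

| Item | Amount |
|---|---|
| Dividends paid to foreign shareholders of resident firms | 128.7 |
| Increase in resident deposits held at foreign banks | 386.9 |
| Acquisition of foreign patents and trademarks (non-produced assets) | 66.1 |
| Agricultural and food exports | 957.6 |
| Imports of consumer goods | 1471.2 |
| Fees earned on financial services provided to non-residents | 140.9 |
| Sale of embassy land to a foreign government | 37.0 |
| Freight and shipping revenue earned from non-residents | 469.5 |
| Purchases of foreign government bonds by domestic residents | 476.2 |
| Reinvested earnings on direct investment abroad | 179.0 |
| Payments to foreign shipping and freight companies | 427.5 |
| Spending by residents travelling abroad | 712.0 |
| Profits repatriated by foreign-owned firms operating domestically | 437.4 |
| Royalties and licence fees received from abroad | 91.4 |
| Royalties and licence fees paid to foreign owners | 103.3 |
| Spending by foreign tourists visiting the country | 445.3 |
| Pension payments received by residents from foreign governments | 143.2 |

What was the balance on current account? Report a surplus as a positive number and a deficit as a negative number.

-853.2

Goods: 957.6 - 1471.2 = -513.6
Services: 469.5 - 712.0 + 140.9 + 445.3 + 91.4 - 103.3 - 427.5 = -95.7
Primary income: -437.4 - 128.7 + 179.0 = -387.1
Secondary income: 143.2
Current account = (-513.6) + (-95.7) + (-387.1) + 143.2 = -853.2
(Excluded from the current account — financial account: increase in resident deposits held at foreign banks 386.9, purchases of foreign government bonds by domestic residents 476.2; capital account: acquisition of foreign patents and trademarks (non-produced assets) 66.1, sale of embassy land to a foreign government 37.0.)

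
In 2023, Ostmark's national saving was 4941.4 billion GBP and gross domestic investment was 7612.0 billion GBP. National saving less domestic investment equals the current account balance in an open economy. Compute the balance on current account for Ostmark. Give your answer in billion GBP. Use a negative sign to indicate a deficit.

CA = S - I = 4941.4 - 7612.0 = -2670.6

-2670.6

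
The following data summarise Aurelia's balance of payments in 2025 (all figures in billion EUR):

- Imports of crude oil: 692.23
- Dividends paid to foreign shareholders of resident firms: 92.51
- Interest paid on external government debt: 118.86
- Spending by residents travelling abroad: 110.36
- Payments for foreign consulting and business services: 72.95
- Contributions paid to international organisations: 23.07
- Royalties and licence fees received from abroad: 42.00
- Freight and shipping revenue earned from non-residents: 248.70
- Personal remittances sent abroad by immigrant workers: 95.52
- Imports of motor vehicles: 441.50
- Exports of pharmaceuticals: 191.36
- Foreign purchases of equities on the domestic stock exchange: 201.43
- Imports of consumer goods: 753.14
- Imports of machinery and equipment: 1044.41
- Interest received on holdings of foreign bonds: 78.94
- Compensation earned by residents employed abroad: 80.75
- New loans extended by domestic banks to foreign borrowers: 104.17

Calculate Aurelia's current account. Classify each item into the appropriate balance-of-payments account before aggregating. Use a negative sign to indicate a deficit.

Goods: -692.23 - 1044.41 + 191.36 - 753.14 - 441.50 = -2739.92
Services: -72.95 - 110.36 + 42.00 + 248.70 = 107.39
Primary income: 80.75 - 118.86 + 78.94 - 92.51 = -51.68
Secondary income: -95.52 - 23.07 = -118.59
Current account = (-2739.92) + 107.39 + (-51.68) + (-118.59) = -2802.80
(Excluded from the current account — financial account: foreign purchases of equities on the domestic stock exchange 201.43, new loans extended by domestic banks to foreign borrowers 104.17.)

-2802.80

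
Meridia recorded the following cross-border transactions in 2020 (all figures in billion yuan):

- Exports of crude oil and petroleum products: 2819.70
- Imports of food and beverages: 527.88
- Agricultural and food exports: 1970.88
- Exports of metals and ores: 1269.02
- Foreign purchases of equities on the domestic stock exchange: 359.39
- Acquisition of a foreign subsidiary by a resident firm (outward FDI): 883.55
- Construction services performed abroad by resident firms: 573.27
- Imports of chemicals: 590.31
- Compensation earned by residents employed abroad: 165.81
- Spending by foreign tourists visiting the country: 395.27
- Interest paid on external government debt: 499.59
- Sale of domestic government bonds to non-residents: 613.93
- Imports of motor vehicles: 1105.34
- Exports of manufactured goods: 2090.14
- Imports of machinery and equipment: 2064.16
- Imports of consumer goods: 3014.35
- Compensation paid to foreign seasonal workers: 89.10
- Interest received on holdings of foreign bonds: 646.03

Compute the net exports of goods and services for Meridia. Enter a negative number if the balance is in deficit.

Goods: 1970.88 - 1105.34 - 2064.16 - 527.88 + 2090.14 - 590.31 - 3014.35 + 1269.02 + 2819.70 = 847.70
Services: 573.27 + 395.27 = 968.54
Trade balance = 847.70 + 968.54 = 1816.24
(Excluded from the trade balance — financial account: foreign purchases of equities on the domestic stock exchange 359.39, acquisition of a foreign subsidiary by a resident firm (outward FDI) 883.55, sale of domestic government bonds to non-residents 613.93; primary income: compensation earned by residents employed abroad 165.81, interest paid on external government debt 499.59, compensation paid to foreign seasonal workers 89.10, interest received on holdings of foreign bonds 646.03.)

1816.24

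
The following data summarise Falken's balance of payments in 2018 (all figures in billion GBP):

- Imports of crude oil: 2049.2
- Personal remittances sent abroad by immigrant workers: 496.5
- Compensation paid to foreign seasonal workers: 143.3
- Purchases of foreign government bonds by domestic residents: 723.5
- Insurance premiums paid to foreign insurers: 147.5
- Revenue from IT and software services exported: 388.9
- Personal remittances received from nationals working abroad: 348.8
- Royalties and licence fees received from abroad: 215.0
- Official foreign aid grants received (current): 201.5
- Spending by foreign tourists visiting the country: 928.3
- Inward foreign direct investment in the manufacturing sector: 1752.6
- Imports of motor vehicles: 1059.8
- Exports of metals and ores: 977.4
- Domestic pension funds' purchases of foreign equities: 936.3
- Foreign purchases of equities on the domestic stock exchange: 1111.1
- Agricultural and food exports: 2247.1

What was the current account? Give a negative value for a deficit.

Goods: -1059.8 + 977.4 - 2049.2 + 2247.1 = 115.5
Services: 215.0 + 388.9 - 147.5 + 928.3 = 1384.7
Primary income: -143.3
Secondary income: 201.5 + 348.8 - 496.5 = 53.8
Current account = 115.5 + 1384.7 + (-143.3) + 53.8 = 1410.7
(Excluded from the current account — financial account: purchases of foreign government bonds by domestic residents 723.5, inward foreign direct investment in the manufacturing sector 1752.6, domestic pension funds' purchases of foreign equities 936.3, foreign purchases of equities on the domestic stock exchange 1111.1.)

1410.7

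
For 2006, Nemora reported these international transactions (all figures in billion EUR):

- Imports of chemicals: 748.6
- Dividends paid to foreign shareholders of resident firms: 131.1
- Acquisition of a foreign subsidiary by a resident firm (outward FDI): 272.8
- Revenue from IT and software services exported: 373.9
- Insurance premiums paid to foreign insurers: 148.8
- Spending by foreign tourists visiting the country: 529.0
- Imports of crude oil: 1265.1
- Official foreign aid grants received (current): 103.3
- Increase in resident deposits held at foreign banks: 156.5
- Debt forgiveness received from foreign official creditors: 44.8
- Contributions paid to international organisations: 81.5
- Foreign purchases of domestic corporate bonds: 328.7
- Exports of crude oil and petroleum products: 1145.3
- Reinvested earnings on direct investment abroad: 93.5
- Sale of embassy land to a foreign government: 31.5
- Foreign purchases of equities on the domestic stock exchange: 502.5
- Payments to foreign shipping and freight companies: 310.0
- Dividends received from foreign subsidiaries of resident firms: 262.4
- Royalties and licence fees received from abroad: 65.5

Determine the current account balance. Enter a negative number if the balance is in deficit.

-112.2

Goods: -748.6 + 1145.3 - 1265.1 = -868.4
Services: -310.0 + 529.0 + 373.9 - 148.8 + 65.5 = 509.6
Primary income: 93.5 - 131.1 + 262.4 = 224.8
Secondary income: -81.5 + 103.3 = 21.8
Current account = (-868.4) + 509.6 + 224.8 + 21.8 = -112.2
(Excluded from the current account — financial account: acquisition of a foreign subsidiary by a resident firm (outward FDI) 272.8, increase in resident deposits held at foreign banks 156.5, foreign purchases of domestic corporate bonds 328.7, foreign purchases of equities on the domestic stock exchange 502.5; capital account: debt forgiveness received from foreign official creditors 44.8, sale of embassy land to a foreign government 31.5.)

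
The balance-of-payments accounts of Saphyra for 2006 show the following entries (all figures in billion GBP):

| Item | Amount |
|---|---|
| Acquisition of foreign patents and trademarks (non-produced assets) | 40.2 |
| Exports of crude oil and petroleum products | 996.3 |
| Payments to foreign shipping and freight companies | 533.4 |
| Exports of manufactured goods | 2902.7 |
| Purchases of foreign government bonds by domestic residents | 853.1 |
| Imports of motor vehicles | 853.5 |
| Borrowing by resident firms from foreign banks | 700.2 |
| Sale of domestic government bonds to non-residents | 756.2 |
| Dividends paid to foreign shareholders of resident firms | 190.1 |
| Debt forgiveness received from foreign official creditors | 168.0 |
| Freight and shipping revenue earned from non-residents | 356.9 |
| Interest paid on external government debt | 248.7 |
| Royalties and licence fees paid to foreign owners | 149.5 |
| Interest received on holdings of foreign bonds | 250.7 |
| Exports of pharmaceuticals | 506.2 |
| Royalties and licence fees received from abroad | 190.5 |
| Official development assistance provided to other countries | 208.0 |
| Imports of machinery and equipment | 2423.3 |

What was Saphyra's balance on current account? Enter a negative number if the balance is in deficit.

596.8

Goods: 506.2 + 996.3 - 853.5 - 2423.3 + 2902.7 = 1128.4
Services: -149.5 + 190.5 + 356.9 - 533.4 = -135.5
Primary income: -190.1 - 248.7 + 250.7 = -188.1
Secondary income: -208.0
Current account = 1128.4 + (-135.5) + (-188.1) + (-208.0) = 596.8
(Excluded from the current account — capital account: acquisition of foreign patents and trademarks (non-produced assets) 40.2, debt forgiveness received from foreign official creditors 168.0; financial account: purchases of foreign government bonds by domestic residents 853.1, borrowing by resident firms from foreign banks 700.2, sale of domestic government bonds to non-residents 756.2.)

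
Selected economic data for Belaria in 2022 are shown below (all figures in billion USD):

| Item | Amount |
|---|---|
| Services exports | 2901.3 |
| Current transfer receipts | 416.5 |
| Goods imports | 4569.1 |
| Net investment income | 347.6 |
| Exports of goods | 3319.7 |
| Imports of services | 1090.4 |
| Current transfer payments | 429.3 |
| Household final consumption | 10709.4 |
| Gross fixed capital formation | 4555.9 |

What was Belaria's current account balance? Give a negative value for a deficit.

Goods balance = 3319.7 - 4569.1 = -1249.4
Services balance = 2901.3 - 1090.4 = 1810.9
Trade balance (goods + services) = -1249.4 + 1810.9 = 561.5
Net primary income = 347.6
Net secondary income = 416.5 - 429.3 = -12.8
Current account = 561.5 + 347.6 + (-12.8) = 896.3

896.3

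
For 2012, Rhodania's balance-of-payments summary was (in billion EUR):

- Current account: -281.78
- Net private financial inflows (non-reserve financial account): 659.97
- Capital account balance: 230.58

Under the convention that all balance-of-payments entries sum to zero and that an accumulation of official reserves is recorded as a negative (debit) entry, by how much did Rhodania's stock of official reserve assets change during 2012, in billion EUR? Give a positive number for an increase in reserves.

Official reserve transactions balance = -((-281.78) + 230.58 + 659.97) = -608.77
An accumulation of reserves is recorded as a debit (negative entry), so the change in the stock of reserves is the negative of that balance.
Change in official reserves = -(-608.77) = 608.77

608.77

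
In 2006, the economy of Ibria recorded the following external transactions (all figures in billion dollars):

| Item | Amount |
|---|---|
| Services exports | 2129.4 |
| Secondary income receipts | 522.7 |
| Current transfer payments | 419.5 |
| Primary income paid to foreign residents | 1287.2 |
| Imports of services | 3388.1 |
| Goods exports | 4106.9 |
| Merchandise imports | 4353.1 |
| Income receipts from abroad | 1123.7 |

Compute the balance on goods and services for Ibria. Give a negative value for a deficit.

Goods balance = 4106.9 - 4353.1 = -246.2
Services balance = 2129.4 - 3388.1 = -1258.7
Trade balance (goods + services) = -246.2 + (-1258.7) = -1504.9

-1504.9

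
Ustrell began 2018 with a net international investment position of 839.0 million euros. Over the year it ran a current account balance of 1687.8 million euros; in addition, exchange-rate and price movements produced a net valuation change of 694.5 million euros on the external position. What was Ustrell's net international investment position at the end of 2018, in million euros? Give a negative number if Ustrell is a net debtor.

3221.3

Change in NIIP = current account + net valuation change = 1687.8 + 694.5 = 2382.3
End-of-year NIIP = 839.0 + 2382.3 = 3221.3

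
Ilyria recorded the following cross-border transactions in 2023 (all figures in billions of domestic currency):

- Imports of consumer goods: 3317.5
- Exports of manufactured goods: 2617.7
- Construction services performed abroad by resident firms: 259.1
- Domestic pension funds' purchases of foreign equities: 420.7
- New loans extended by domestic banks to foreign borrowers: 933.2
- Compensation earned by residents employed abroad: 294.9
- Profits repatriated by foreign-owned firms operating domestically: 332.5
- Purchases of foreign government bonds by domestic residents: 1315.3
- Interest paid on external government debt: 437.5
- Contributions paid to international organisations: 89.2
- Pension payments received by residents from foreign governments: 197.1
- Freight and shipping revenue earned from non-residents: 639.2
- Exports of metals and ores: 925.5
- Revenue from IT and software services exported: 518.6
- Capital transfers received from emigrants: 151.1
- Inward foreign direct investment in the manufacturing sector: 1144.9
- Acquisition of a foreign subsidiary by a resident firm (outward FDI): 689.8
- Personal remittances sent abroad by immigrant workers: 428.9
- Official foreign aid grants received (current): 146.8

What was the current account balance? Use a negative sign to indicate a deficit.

993.3

Goods: 925.5 + 2617.7 - 3317.5 = 225.7
Services: 518.6 + 259.1 + 639.2 = 1416.9
Primary income: -437.5 - 332.5 + 294.9 = -475.1
Secondary income: -428.9 + 197.1 + 146.8 - 89.2 = -174.2
Current account = 225.7 + 1416.9 + (-475.1) + (-174.2) = 993.3
(Excluded from the current account — financial account: domestic pension funds' purchases of foreign equities 420.7, new loans extended by domestic banks to foreign borrowers 933.2, purchases of foreign government bonds by domestic residents 1315.3, inward foreign direct investment in the manufacturing sector 1144.9, acquisition of a foreign subsidiary by a resident firm (outward FDI) 689.8; capital account: capital transfers received from emigrants 151.1.)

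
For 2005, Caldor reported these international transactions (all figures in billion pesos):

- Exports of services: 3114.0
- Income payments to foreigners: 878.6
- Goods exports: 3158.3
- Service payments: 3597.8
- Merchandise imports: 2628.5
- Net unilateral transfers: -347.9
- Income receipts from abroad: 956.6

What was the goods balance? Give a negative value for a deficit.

529.8

Goods balance = 3158.3 - 2628.5 = 529.8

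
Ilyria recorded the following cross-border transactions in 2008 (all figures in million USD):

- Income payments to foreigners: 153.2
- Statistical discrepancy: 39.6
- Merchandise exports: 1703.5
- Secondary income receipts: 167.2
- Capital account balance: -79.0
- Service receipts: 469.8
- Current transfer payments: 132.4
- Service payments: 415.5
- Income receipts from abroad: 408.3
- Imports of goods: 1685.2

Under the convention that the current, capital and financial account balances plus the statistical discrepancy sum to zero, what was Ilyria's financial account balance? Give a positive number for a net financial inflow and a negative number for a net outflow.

Goods balance = 1703.5 - 1685.2 = 18.3
Services balance = 469.8 - 415.5 = 54.3
Trade balance (goods + services) = 18.3 + 54.3 = 72.6
Net primary income = 408.3 - 153.2 = 255.1
Net secondary income = 167.2 - 132.4 = 34.8
Current account = 72.6 + 255.1 + 34.8 = 362.5
Financial account = -(362.5 + (-79.0) + 39.6) = -323.1

-323.1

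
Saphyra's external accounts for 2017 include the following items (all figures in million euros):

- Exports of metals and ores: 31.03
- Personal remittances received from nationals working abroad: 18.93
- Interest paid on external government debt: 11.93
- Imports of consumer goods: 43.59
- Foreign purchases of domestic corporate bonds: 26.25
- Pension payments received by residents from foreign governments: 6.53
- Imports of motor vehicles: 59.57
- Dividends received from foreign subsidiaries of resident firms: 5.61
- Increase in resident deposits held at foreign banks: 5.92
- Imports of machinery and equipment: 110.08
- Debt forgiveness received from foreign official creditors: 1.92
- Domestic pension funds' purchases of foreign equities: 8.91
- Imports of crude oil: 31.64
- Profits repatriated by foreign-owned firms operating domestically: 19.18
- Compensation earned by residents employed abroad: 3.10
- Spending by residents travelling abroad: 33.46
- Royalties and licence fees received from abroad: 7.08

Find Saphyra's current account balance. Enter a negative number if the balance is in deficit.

Goods: 31.03 - 59.57 - 31.64 - 43.59 - 110.08 = -213.85
Services: -33.46 + 7.08 = -26.38
Primary income: -11.93 + 3.10 + 5.61 - 19.18 = -22.40
Secondary income: 6.53 + 18.93 = 25.46
Current account = (-213.85) + (-26.38) + (-22.40) + 25.46 = -237.17
(Excluded from the current account — financial account: foreign purchases of domestic corporate bonds 26.25, increase in resident deposits held at foreign banks 5.92, domestic pension funds' purchases of foreign equities 8.91; capital account: debt forgiveness received from foreign official creditors 1.92.)

-237.17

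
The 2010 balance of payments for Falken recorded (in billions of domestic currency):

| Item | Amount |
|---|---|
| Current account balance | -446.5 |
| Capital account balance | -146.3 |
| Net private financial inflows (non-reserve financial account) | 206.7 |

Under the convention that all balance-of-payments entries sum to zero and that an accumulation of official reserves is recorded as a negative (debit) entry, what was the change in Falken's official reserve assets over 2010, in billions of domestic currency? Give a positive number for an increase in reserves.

-386.1

Official reserve transactions balance = -((-446.5) + (-146.3) + 206.7) = 386.1
An accumulation of reserves is recorded as a debit (negative entry), so the change in the stock of reserves is the negative of that balance.
Change in official reserves = -(386.1) = -386.1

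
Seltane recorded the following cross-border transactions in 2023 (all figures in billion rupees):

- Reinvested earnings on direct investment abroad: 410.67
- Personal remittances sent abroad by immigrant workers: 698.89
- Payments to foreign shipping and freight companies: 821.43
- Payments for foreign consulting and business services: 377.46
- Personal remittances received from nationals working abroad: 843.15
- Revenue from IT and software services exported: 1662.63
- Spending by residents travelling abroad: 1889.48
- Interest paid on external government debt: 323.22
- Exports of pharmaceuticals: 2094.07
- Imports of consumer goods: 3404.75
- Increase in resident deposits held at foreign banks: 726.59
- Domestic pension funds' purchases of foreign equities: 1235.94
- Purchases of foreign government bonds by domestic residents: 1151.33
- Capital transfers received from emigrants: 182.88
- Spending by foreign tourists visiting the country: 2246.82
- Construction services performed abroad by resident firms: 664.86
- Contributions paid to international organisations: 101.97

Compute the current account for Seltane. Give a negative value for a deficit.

305.00

Goods: -3404.75 + 2094.07 = -1310.68
Services: -821.43 + 1662.63 - 1889.48 + 2246.82 + 664.86 - 377.46 = 1485.94
Primary income: 410.67 - 323.22 = 87.45
Secondary income: -101.97 + 843.15 - 698.89 = 42.29
Current account = (-1310.68) + 1485.94 + 87.45 + 42.29 = 305.00
(Excluded from the current account — financial account: increase in resident deposits held at foreign banks 726.59, domestic pension funds' purchases of foreign equities 1235.94, purchases of foreign government bonds by domestic residents 1151.33; capital account: capital transfers received from emigrants 182.88.)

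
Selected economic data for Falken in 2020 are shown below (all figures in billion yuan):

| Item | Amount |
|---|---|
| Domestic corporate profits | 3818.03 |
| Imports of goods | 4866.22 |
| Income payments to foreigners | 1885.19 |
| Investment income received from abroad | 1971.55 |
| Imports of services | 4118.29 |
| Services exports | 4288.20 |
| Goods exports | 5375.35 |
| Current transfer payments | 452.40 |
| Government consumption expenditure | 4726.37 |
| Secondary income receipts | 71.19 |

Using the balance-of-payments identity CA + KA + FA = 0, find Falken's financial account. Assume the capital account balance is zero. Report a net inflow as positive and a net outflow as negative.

Goods balance = 5375.35 - 4866.22 = 509.13
Services balance = 4288.20 - 4118.29 = 169.91
Trade balance (goods + services) = 509.13 + 169.91 = 679.04
Net primary income = 1971.55 - 1885.19 = 86.36
Net secondary income = 71.19 - 452.40 = -381.21
Current account = 679.04 + 86.36 + (-381.21) = 384.19
Financial account = -(384.19) = -384.19

-384.19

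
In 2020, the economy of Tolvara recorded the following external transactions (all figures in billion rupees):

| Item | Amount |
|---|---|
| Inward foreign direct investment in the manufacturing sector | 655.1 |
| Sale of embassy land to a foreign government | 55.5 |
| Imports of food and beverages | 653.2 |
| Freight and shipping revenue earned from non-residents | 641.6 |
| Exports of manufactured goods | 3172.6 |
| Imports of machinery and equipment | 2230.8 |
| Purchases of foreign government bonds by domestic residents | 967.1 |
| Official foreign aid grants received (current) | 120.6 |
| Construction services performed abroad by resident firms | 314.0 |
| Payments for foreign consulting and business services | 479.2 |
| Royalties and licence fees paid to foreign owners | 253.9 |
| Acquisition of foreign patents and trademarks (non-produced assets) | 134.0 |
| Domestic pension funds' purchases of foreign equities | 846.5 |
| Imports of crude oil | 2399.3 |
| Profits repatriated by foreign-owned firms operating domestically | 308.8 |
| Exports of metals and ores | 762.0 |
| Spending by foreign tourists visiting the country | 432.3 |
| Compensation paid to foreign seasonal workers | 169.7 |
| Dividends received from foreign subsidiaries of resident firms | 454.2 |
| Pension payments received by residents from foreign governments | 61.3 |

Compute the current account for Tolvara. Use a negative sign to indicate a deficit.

-536.3

Goods: -653.2 - 2399.3 + 3172.6 + 762.0 - 2230.8 = -1348.7
Services: 432.3 + 314.0 - 479.2 - 253.9 + 641.6 = 654.8
Primary income: -308.8 - 169.7 + 454.2 = -24.3
Secondary income: 61.3 + 120.6 = 181.9
Current account = (-1348.7) + 654.8 + (-24.3) + 181.9 = -536.3
(Excluded from the current account — financial account: inward foreign direct investment in the manufacturing sector 655.1, purchases of foreign government bonds by domestic residents 967.1, domestic pension funds' purchases of foreign equities 846.5; capital account: sale of embassy land to a foreign government 55.5, acquisition of foreign patents and trademarks (non-produced assets) 134.0.)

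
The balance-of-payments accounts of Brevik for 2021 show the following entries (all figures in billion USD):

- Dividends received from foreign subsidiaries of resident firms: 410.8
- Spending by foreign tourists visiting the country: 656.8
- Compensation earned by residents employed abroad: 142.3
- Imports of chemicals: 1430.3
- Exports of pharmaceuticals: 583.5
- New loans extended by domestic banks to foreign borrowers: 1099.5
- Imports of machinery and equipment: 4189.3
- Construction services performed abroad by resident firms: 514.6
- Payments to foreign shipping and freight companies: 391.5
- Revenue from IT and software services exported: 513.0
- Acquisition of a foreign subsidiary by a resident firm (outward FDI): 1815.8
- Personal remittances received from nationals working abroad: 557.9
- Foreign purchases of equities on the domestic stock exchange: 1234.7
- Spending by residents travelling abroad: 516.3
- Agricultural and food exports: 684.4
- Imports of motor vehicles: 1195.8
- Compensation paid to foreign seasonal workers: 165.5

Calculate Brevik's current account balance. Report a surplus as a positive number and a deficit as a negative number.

-3825.4

Goods: -1195.8 + 684.4 - 4189.3 - 1430.3 + 583.5 = -5547.5
Services: 514.6 + 656.8 - 516.3 - 391.5 + 513.0 = 776.6
Primary income: -165.5 + 142.3 + 410.8 = 387.6
Secondary income: 557.9
Current account = (-5547.5) + 776.6 + 387.6 + 557.9 = -3825.4
(Excluded from the current account — financial account: new loans extended by domestic banks to foreign borrowers 1099.5, acquisition of a foreign subsidiary by a resident firm (outward FDI) 1815.8, foreign purchases of equities on the domestic stock exchange 1234.7.)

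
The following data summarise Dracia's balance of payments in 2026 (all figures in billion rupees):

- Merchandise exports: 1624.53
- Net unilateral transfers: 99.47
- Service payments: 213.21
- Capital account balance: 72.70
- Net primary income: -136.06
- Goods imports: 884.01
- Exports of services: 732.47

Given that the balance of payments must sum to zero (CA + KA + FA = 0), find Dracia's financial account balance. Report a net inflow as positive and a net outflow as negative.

Goods balance = 1624.53 - 884.01 = 740.52
Services balance = 732.47 - 213.21 = 519.26
Trade balance (goods + services) = 740.52 + 519.26 = 1259.78
Net primary income = -136.06
Net secondary income = 99.47
Current account = 1259.78 + (-136.06) + 99.47 = 1223.19
Financial account = -(1223.19 + 72.70) = -1295.89

-1295.89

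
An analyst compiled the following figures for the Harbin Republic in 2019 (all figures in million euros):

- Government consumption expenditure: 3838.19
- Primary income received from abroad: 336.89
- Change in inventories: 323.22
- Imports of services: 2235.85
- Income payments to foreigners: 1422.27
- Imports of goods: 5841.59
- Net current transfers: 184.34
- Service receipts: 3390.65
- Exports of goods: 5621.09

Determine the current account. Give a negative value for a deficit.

Goods balance = 5621.09 - 5841.59 = -220.50
Services balance = 3390.65 - 2235.85 = 1154.80
Trade balance (goods + services) = -220.50 + 1154.80 = 934.30
Net primary income = 336.89 - 1422.27 = -1085.38
Net secondary income = 184.34
Current account = 934.30 + (-1085.38) + 184.34 = 33.26

33.26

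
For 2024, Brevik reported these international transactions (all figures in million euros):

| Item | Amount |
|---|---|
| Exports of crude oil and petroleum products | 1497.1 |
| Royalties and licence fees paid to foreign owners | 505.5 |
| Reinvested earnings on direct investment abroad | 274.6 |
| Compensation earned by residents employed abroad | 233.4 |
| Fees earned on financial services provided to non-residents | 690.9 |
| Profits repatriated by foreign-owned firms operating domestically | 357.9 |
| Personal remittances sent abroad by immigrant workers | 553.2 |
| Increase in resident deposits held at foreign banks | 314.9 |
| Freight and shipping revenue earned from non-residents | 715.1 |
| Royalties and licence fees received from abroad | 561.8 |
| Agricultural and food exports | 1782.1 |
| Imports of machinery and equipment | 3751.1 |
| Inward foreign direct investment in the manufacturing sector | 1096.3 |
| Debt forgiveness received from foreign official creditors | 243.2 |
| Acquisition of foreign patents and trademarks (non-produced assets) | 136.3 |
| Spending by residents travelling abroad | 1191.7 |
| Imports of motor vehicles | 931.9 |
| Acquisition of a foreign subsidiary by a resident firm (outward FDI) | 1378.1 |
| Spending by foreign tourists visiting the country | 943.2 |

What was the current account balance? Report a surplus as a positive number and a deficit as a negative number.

-593.1

Goods: 1782.1 - 931.9 - 3751.1 + 1497.1 = -1403.8
Services: -1191.7 + 561.8 + 715.1 + 943.2 - 505.5 + 690.9 = 1213.8
Primary income: -357.9 + 233.4 + 274.6 = 150.1
Secondary income: -553.2
Current account = (-1403.8) + 1213.8 + 150.1 + (-553.2) = -593.1
(Excluded from the current account — financial account: increase in resident deposits held at foreign banks 314.9, inward foreign direct investment in the manufacturing sector 1096.3, acquisition of a foreign subsidiary by a resident firm (outward FDI) 1378.1; capital account: debt forgiveness received from foreign official creditors 243.2, acquisition of foreign patents and trademarks (non-produced assets) 136.3.)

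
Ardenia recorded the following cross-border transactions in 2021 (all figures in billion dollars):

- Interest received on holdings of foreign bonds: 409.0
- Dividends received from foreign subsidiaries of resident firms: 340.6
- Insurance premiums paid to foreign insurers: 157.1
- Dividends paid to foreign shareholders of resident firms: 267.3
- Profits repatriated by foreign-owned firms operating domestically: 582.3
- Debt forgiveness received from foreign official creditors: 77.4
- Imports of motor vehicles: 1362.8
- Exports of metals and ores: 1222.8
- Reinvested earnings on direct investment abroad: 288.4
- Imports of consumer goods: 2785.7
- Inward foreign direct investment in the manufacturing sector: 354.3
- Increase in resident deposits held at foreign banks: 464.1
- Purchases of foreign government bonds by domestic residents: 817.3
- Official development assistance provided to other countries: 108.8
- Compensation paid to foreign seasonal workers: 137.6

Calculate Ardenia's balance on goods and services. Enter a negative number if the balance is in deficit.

Goods: -2785.7 + 1222.8 - 1362.8 = -2925.7
Services: -157.1
Trade balance = -2925.7 + (-157.1) = -3082.8
(Excluded from the trade balance — primary income: interest received on holdings of foreign bonds 409.0, dividends received from foreign subsidiaries of resident firms 340.6, dividends paid to foreign shareholders of resident firms 267.3, profits repatriated by foreign-owned firms operating domestically 582.3, reinvested earnings on direct investment abroad 288.4, compensation paid to foreign seasonal workers 137.6; capital account: debt forgiveness received from foreign official creditors 77.4; financial account: inward foreign direct investment in the manufacturing sector 354.3, increase in resident deposits held at foreign banks 464.1, purchases of foreign government bonds by domestic residents 817.3; secondary income: official development assistance provided to other countries 108.8.)

-3082.8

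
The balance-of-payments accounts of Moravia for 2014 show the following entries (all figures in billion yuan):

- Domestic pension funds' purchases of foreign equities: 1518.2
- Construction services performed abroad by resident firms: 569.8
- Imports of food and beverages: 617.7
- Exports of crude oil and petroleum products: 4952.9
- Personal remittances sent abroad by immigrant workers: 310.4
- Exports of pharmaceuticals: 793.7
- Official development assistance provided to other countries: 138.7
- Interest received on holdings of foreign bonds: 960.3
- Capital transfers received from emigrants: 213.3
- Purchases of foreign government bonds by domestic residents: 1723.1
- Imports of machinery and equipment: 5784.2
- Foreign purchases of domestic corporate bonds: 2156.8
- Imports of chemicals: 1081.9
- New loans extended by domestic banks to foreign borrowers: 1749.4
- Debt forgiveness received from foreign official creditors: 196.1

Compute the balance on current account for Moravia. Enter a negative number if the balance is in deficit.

Goods: -5784.2 - 1081.9 + 793.7 + 4952.9 - 617.7 = -1737.2
Services: 569.8
Primary income: 960.3
Secondary income: -310.4 - 138.7 = -449.1
Current account = (-1737.2) + 569.8 + 960.3 + (-449.1) = -656.2
(Excluded from the current account — financial account: domestic pension funds' purchases of foreign equities 1518.2, purchases of foreign government bonds by domestic residents 1723.1, foreign purchases of domestic corporate bonds 2156.8, new loans extended by domestic banks to foreign borrowers 1749.4; capital account: capital transfers received from emigrants 213.3, debt forgiveness received from foreign official creditors 196.1.)

-656.2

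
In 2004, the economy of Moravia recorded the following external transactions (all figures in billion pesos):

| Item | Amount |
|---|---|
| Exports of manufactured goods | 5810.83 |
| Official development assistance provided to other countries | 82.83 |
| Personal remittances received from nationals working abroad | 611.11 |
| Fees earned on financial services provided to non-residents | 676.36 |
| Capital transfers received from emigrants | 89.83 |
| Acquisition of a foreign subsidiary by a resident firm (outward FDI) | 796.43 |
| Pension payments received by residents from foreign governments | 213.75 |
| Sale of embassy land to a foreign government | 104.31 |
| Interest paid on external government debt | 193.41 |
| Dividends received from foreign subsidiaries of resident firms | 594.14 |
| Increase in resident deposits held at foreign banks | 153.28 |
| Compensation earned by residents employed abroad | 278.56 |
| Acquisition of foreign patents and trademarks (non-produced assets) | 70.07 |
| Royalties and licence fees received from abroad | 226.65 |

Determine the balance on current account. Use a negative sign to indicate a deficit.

8135.16

Goods: 5810.83
Services: 676.36 + 226.65 = 903.01
Primary income: -193.41 + 278.56 + 594.14 = 679.29
Secondary income: 611.11 + 213.75 - 82.83 = 742.03
Current account = 5810.83 + 903.01 + 679.29 + 742.03 = 8135.16
(Excluded from the current account — capital account: capital transfers received from emigrants 89.83, sale of embassy land to a foreign government 104.31, acquisition of foreign patents and trademarks (non-produced assets) 70.07; financial account: acquisition of a foreign subsidiary by a resident firm (outward FDI) 796.43, increase in resident deposits held at foreign banks 153.28.)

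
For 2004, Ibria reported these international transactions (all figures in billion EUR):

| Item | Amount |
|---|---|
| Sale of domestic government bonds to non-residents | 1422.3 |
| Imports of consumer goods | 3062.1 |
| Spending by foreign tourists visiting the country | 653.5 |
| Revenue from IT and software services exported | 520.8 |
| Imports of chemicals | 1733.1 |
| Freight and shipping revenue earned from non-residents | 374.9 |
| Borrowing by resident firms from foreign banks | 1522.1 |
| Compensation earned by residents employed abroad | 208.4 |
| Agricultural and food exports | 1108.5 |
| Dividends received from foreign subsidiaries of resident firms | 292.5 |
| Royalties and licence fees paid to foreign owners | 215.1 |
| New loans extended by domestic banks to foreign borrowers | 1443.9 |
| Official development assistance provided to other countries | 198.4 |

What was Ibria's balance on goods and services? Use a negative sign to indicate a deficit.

Goods: -1733.1 - 3062.1 + 1108.5 = -3686.7
Services: 653.5 - 215.1 + 520.8 + 374.9 = 1334.1
Trade balance = -3686.7 + 1334.1 = -2352.6
(Excluded from the trade balance — financial account: sale of domestic government bonds to non-residents 1422.3, borrowing by resident firms from foreign banks 1522.1, new loans extended by domestic banks to foreign borrowers 1443.9; primary income: compensation earned by residents employed abroad 208.4, dividends received from foreign subsidiaries of resident firms 292.5; secondary income: official development assistance provided to other countries 198.4.)

-2352.6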